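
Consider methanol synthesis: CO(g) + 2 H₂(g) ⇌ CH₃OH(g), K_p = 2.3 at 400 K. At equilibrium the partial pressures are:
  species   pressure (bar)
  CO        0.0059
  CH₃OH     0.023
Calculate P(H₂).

At equilibrium, K_p = P(CH₃OH) / (P(CO)·P(H₂)²) = 2.3.
(0.023) / ((0.0059)·(P(H₂))²) = 2.3
P(H₂)² = 1.69 ⇒ P(H₂) = 1.3 bar

P(H₂) = 1.3 bar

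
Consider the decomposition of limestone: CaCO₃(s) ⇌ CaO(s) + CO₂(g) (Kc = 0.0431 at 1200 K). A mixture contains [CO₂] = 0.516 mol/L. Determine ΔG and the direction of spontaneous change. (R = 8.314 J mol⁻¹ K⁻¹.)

ΔG = 24.8 kJ/mol; the forward reaction is non-spontaneous

(CaCO₃, CaO are pure solids — omitted from Qc.)
Qc = [CO₂] = 0.516
ΔG = RT ln(Qc/Kc) = (8.314 J mol⁻¹ K⁻¹)(1200 K) × ln(0.516/0.0431)
   = (9.977 kJ/mol)(2.483) = 24.8 kJ/mol
ΔG > 0, so the forward reaction is non-spontaneous (proceeds in reverse).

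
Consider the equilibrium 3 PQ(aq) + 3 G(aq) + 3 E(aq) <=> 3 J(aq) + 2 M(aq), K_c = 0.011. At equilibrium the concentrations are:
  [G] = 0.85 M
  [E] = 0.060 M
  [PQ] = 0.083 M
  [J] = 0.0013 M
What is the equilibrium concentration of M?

At equilibrium, K_c = [J]³·[M]² / ([PQ]³·[G]³·[E]³) = 0.011.
(0.0013)³·([M])² / ((0.083)³·(0.85)³·(0.060)³) = 0.011
[M]² = 0.380 ⇒ [M] = 0.62 M

[M] = 0.62 M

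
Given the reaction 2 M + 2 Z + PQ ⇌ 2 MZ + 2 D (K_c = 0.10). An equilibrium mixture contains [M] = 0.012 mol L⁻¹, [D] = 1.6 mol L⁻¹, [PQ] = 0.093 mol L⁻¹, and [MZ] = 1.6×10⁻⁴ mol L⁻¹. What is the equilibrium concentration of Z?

[Z] = 0.22 mol L⁻¹

At equilibrium, K_c = [MZ]²·[D]² / ([M]²·[Z]²·[PQ]) = 0.10.
(1.6×10⁻⁴)²·(1.6)² / ((0.012)²·([Z])²·(0.093)) = 0.10
[Z]² = 0.0489 ⇒ [Z] = 0.22 mol L⁻¹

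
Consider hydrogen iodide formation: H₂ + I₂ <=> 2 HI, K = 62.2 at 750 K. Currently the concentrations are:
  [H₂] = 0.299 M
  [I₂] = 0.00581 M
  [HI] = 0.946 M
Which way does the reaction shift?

Q = [HI]² / ([H₂]·[I₂]) = (0.946)² / ((0.299)·(0.00581)) = 515
Q = 515 > K = 62.2, so the reverse reaction proceeds.

reverse (toward reactants)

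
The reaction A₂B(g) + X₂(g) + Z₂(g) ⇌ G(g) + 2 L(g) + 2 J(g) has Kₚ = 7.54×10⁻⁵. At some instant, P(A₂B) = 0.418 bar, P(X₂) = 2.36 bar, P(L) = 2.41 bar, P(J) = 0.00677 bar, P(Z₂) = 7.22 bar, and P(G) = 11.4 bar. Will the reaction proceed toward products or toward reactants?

toward reactants

Qₚ = P(G)·P(L)²·P(J)² / (P(A₂B)·P(X₂)·P(Z₂)) = (11.4)·(2.41)²·(0.00677)² / ((0.418)·(2.36)·(7.22)) = 4.26×10⁻⁴
Qₚ = 4.26×10⁻⁴ > Kₚ = 7.54×10⁻⁵, so the reverse reaction proceeds.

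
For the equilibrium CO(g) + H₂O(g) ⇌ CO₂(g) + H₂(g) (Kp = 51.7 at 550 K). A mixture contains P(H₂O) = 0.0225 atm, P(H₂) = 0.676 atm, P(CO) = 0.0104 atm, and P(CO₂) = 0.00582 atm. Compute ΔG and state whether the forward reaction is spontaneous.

Qp = P(CO₂)·P(H₂) / (P(CO)·P(H₂O)) = (0.00582)·(0.676) / ((0.0104)·(0.0225)) = 16.8
ΔG = RT ln(Qp/Kp) = (8.314 J mol⁻¹ K⁻¹)(550 K) × ln(16.8/51.7)
   = (4.573 kJ/mol)(-1.124) = -5.14 kJ/mol
ΔG < 0, so the forward reaction is spontaneous (proceeds forward).

ΔG = -5.14 kJ/mol; the forward reaction is spontaneous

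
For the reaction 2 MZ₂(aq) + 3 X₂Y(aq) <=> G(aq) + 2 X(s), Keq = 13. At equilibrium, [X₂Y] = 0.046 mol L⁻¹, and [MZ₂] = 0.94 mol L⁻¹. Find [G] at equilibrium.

[G] = 0.0011 mol L⁻¹

(X is a pure solid — omitted from Keq.)
At equilibrium, Keq = [G] / ([MZ₂]²·[X₂Y]³) = 13.
([G]) / ((0.94)²·(0.046)³) = 13
[G] = 0.00112 = 0.0011 mol L⁻¹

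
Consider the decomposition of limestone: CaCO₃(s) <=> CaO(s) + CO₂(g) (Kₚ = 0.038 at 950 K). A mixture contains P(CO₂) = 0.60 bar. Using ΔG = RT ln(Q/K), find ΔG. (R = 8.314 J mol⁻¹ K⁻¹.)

ΔG = 21.8 kJ/mol

(CaCO₃, CaO are pure solids — omitted from Qₚ.)
Qₚ = P(CO₂) = 0.600
ΔG = RT ln(Qₚ/Kₚ) = (8.314 J mol⁻¹ K⁻¹)(950 K) × ln(0.600/0.038)
   = (7.898 kJ/mol)(2.759) = 21.8 kJ/mol
ΔG > 0, so the forward reaction is non-spontaneous (proceeds in reverse).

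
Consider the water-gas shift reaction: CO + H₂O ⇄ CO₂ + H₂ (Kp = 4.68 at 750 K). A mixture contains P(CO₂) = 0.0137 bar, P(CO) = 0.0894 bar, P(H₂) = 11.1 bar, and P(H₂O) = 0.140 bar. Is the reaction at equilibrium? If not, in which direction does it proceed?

Qp = P(CO₂)·P(H₂) / (P(CO)·P(H₂O)) = (0.0137)·(11.1) / ((0.0894)·(0.140)) = 12.2
Qp = 12.2 > Kp = 4.68, so the reverse reaction proceeds.

toward reactants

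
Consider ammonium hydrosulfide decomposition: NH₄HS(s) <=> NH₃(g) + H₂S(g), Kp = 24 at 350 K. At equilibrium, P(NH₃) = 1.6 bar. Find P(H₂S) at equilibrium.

(NH₄HS is a pure solid — omitted from Kp.)
At equilibrium, Kp = P(NH₃)·P(H₂S) = 24.
(1.6)·(P(H₂S)) = 24
P(H₂S) = 15.0 = 15 bar

P(H₂S) = 15 bar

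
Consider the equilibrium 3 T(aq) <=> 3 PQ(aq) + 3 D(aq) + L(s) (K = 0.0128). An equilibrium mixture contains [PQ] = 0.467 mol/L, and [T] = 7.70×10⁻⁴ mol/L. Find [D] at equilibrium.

[D] = 3.86×10⁻⁴ mol/L

(L is a pure solid — omitted from K.)
At equilibrium, K = [PQ]³·[D]³ / [T]³ = 0.0128.
(0.467)³·([D])³ / (7.70×10⁻⁴)³ = 0.0128
[D]³ = 5.74×10⁻¹¹ ⇒ [D] = 3.86×10⁻⁴ mol/L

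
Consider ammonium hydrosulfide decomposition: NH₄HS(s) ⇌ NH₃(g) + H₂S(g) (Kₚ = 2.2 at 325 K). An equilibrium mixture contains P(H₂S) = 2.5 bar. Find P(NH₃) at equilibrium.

(NH₄HS is a pure solid — omitted from Kₚ.)
At equilibrium, Kₚ = P(NH₃)·P(H₂S) = 2.2.
(P(NH₃))·(2.5) = 2.2
P(NH₃) = 0.880 = 0.88 bar

P(NH₃) = 0.88 bar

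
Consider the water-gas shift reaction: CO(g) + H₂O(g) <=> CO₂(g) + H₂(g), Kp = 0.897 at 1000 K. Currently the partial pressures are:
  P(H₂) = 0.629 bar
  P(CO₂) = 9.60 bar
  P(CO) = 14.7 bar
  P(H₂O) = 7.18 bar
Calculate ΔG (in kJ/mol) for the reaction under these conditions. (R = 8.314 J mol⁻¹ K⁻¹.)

ΔG = -22.9 kJ/mol

Qp = P(CO₂)·P(H₂) / (P(CO)·P(H₂O)) = (9.60)·(0.629) / ((14.7)·(7.18)) = 0.0572
ΔG = RT ln(Qp/Kp) = (8.314 J mol⁻¹ K⁻¹)(1000 K) × ln(0.0572/0.897)
   = (8.314 kJ/mol)(-2.753) = -22.9 kJ/mol
ΔG < 0, so the forward reaction is spontaneous (proceeds forward).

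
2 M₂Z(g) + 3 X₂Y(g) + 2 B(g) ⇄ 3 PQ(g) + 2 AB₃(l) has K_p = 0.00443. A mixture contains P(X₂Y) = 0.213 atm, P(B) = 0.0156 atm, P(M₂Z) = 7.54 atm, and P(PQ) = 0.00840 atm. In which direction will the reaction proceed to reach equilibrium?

neither direction; the system is at equilibrium

(AB₃ is a pure liquid — omitted from Q_p.)
Q_p = P(PQ)³ / (P(M₂Z)²·P(X₂Y)³·P(B)²) = (0.00840)³ / ((7.54)²·(0.213)³·(0.0156)²) = 0.00443
Q_p = 0.00443 = K_p, so the system is already at equilibrium.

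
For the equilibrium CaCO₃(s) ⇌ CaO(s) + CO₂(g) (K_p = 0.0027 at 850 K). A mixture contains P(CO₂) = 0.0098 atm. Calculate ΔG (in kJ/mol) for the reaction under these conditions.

ΔG = 9.11 kJ/mol

(CaCO₃, CaO are pure solids — omitted from Q_p.)
Q_p = P(CO₂) = 0.00980
ΔG = RT ln(Q_p/K_p) = (8.314 J mol⁻¹ K⁻¹)(850 K) × ln(0.00980/0.0027)
   = (7.067 kJ/mol)(1.289) = 9.11 kJ/mol
ΔG > 0, so the forward reaction is non-spontaneous (proceeds in reverse).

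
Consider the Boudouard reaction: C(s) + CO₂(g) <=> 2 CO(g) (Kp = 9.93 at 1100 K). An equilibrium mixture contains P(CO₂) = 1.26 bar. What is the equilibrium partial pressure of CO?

(C is a pure solid — omitted from Kp.)
At equilibrium, Kp = P(CO)² / P(CO₂) = 9.93.
(P(CO))² / (1.26) = 9.93
P(CO)² = 12.5 ⇒ P(CO) = 3.54 bar

P(CO) = 3.54 bar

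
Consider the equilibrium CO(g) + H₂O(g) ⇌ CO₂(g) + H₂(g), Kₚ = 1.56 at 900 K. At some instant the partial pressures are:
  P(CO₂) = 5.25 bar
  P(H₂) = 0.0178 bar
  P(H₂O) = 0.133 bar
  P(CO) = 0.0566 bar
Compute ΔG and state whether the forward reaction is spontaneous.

ΔG = 15.5 kJ/mol; the forward reaction is non-spontaneous

Qₚ = P(CO₂)·P(H₂) / (P(CO)·P(H₂O)) = (5.25)·(0.0178) / ((0.0566)·(0.133)) = 12.4
ΔG = RT ln(Qₚ/Kₚ) = (8.314 J mol⁻¹ K⁻¹)(900 K) × ln(12.4/1.56)
   = (7.483 kJ/mol)(2.073) = 15.5 kJ/mol
ΔG > 0, so the forward reaction is non-spontaneous (proceeds in reverse).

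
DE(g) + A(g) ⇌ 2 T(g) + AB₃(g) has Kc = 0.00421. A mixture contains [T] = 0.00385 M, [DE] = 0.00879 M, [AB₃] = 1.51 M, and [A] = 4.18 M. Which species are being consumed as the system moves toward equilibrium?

Qc = [T]²·[AB₃] / ([DE]·[A]) = (0.00385)²·(1.51) / ((0.00879)·(4.18)) = 6.09e-4
Qc = 6.09e-4 < Kc = 0.00421: net forward reaction.

DE, A (reactants)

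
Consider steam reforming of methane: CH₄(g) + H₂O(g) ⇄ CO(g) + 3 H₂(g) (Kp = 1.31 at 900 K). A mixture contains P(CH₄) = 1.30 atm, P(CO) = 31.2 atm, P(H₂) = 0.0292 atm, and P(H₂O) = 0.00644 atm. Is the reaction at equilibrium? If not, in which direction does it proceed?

Qp = P(CO)·P(H₂)³ / (P(CH₄)·P(H₂O)) = (31.2)·(0.0292)³ / ((1.30)·(0.00644)) = 0.0928
Qp = 0.0928 < Kp = 1.31, so the forward reaction proceeds.

in the forward direction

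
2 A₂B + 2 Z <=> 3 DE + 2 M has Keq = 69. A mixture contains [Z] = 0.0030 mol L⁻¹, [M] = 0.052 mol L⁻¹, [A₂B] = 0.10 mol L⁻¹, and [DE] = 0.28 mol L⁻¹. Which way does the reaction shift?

Q = [DE]³·[M]² / ([A₂B]²·[Z]²) = (0.28)³·(0.052)² / ((0.10)²·(0.0030)²) = 660
Q = 660 > Keq = 69, so the reverse reaction proceeds.

toward reactants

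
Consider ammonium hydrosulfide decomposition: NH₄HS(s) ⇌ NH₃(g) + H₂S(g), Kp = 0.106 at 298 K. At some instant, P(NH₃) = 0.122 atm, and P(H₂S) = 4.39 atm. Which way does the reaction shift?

to the left

(NH₄HS is a pure solid — omitted from Qp.)
Qp = P(NH₃)·P(H₂S) = (0.122)·(4.39) = 0.536
Qp = 0.536 > Kp = 0.106, so the reverse reaction proceeds.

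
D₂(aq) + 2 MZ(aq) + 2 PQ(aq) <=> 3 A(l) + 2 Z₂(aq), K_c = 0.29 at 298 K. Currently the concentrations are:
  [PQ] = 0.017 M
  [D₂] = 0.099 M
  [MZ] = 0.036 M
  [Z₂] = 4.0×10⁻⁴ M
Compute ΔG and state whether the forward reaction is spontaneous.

(A is a pure liquid — omitted from Q_c.)
Q_c = [Z₂]² / ([D₂]·[MZ]²·[PQ]²) = (4.0×10⁻⁴)² / ((0.099)·(0.036)²·(0.017)²) = 4.32
ΔG = RT ln(Q_c/K_c) = (8.314 J mol⁻¹ K⁻¹)(298 K) × ln(4.32/0.29)
   = (2.478 kJ/mol)(2.701) = 6.69 kJ/mol
ΔG > 0, so the forward reaction is non-spontaneous (proceeds in reverse).

ΔG = 6.69 kJ/mol; the forward reaction is non-spontaneous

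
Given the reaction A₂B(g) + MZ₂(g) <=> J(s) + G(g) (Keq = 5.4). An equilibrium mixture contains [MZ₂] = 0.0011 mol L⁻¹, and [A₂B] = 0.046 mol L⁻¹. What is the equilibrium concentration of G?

[G] = 2.7e-4 mol L⁻¹

(J is a pure solid — omitted from Keq.)
At equilibrium, Keq = [G] / ([A₂B]·[MZ₂]) = 5.4.
([G]) / ((0.046)·(0.0011)) = 5.4
[G] = 2.73e-4 = 2.7e-4 mol L⁻¹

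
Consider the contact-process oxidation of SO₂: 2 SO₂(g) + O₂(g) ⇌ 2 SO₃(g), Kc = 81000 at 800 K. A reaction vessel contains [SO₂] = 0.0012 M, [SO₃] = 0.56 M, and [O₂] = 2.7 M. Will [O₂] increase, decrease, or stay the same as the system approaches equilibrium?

stay the same

Qc = [SO₃]² / ([SO₂]²·[O₂]) = (0.56)² / ((0.0012)²·(2.7)) = 81000
Qc = 81000 = Kc; the system is at equilibrium.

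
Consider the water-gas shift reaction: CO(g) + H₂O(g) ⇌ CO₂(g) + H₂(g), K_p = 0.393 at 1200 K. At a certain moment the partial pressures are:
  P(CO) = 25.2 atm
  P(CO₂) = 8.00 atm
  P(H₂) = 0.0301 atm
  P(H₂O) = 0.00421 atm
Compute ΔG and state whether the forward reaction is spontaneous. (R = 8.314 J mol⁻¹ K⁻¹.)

ΔG = 17.5 kJ/mol; the forward reaction is non-spontaneous

Q_p = P(CO₂)·P(H₂) / (P(CO)·P(H₂O)) = (8.00)·(0.0301) / ((25.2)·(0.00421)) = 2.27
ΔG = RT ln(Q_p/K_p) = (8.314 J mol⁻¹ K⁻¹)(1200 K) × ln(2.27/0.393)
   = (9.977 kJ/mol)(1.754) = 17.5 kJ/mol
ΔG > 0, so the forward reaction is non-spontaneous (proceeds in reverse).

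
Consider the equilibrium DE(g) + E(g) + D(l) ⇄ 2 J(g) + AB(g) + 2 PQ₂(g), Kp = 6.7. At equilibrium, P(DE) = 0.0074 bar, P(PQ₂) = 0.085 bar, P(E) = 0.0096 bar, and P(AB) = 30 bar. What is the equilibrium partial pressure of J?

(D is a pure liquid — omitted from Kp.)
At equilibrium, Kp = P(J)²·P(AB)·P(PQ₂)² / (P(DE)·P(E)) = 6.7.
(P(J))²·(30)·(0.085)² / ((0.0074)·(0.0096)) = 6.7
P(J)² = 0.00220 ⇒ P(J) = 0.047 bar

P(J) = 0.047 bar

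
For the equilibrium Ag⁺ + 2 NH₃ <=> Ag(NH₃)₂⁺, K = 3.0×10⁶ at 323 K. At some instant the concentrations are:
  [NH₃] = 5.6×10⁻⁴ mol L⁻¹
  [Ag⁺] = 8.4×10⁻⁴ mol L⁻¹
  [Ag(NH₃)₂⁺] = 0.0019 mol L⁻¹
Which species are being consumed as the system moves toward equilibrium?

Ag(NH₃)₂⁺ (products)

Q = [Ag(NH₃)₂⁺] / ([Ag⁺]·[NH₃]²) = (0.0019) / ((8.4×10⁻⁴)·(5.6×10⁻⁴)²) = 7.2×10⁶
Q = 7.2×10⁶ > K = 3.0×10⁶: net reverse reaction.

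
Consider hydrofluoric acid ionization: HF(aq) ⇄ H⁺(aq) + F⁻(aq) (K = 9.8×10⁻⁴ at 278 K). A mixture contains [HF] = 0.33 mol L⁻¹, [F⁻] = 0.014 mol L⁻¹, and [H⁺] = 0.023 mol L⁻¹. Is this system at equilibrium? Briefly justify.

yes, at equilibrium

Q = [H⁺]·[F⁻] / [HF] = (0.023)·(0.014) / (0.33) = 9.8×10⁻⁴
Q = 9.8×10⁻⁴ = K; the system is at equilibrium.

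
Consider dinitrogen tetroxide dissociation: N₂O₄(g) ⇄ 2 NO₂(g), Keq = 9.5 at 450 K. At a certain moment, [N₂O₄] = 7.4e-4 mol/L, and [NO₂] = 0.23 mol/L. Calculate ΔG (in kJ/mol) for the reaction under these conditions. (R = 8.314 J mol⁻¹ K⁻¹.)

ΔG = 7.55 kJ/mol

Q = [NO₂]² / [N₂O₄] = (0.23)² / (7.4e-4) = 71.5
ΔG = RT ln(Q/Keq) = (8.314 J mol⁻¹ K⁻¹)(450 K) × ln(71.5/9.5)
   = (3.741 kJ/mol)(2.018) = 7.55 kJ/mol
ΔG > 0, so the forward reaction is non-spontaneous (proceeds in reverse).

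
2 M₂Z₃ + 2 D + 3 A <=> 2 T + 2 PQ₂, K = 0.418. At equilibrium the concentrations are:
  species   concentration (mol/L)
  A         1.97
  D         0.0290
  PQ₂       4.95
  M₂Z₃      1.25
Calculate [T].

[T] = 0.0131 mol/L

At equilibrium, K = [T]²·[PQ₂]² / ([M₂Z₃]²·[D]²·[A]³) = 0.418.
([T])²·(4.95)² / ((1.25)²·(0.0290)²·(1.97)³) = 0.418
[T]² = 1.71×10⁻⁴ ⇒ [T] = 0.0131 mol/L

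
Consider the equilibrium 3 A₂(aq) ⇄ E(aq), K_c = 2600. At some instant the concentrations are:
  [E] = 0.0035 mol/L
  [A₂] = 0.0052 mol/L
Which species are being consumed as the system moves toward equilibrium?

E (products)

Q_c = [E] / [A₂]³ = (0.0035) / (0.0052)³ = 25000
Q_c = 25000 > K_c = 2600: net reverse reaction.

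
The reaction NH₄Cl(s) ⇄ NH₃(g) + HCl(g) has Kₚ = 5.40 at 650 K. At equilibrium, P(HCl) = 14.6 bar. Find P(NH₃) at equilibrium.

(NH₄Cl is a pure solid — omitted from Kₚ.)
At equilibrium, Kₚ = P(NH₃)·P(HCl) = 5.40.
(P(NH₃))·(14.6) = 5.40
P(NH₃) = 0.370 bar

P(NH₃) = 0.370 bar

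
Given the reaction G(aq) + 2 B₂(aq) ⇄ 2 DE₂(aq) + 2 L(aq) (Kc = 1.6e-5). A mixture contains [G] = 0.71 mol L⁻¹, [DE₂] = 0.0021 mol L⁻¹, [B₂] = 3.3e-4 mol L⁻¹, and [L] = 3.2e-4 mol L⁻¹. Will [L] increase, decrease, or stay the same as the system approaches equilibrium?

Qc = [DE₂]²·[L]² / ([G]·[B₂]²) = (0.0021)²·(3.2e-4)² / ((0.71)·(3.3e-4)²) = 5.8e-6
Qc = 5.8e-6 < Kc = 1.6e-5: net forward reaction.
L is a product, so it increases.

increase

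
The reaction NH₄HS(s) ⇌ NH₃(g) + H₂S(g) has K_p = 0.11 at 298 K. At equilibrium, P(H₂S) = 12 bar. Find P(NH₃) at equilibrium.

(NH₄HS is a pure solid — omitted from K_p.)
At equilibrium, K_p = P(NH₃)·P(H₂S) = 0.11.
(P(NH₃))·(12) = 0.11
P(NH₃) = 0.00917 = 0.0092 bar

P(NH₃) = 0.0092 bar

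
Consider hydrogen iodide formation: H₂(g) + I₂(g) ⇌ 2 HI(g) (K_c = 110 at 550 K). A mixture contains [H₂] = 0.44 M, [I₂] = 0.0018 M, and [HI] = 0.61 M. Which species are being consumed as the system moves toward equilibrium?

Q_c = [HI]² / ([H₂]·[I₂]) = (0.61)² / ((0.44)·(0.0018)) = 470
Q_c = 470 > K_c = 110: net reverse reaction.

HI (products)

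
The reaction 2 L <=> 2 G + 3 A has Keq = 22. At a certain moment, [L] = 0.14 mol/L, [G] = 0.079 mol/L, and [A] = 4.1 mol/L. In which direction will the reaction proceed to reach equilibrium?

neither direction; the system is at equilibrium

Q = [G]²·[A]³ / [L]² = (0.079)²·(4.1)³ / (0.14)² = 22
Q = 22 = Keq, so the system is already at equilibrium.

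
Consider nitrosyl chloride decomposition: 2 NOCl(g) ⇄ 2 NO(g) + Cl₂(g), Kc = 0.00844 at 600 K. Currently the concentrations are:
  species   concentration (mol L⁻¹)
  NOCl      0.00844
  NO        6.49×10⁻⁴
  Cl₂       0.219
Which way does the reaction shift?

toward products

Qc = [NO]²·[Cl₂] / [NOCl]² = (6.49×10⁻⁴)²·(0.219) / (0.00844)² = 0.00129
Qc = 0.00129 < Kc = 0.00844, so the forward reaction proceeds.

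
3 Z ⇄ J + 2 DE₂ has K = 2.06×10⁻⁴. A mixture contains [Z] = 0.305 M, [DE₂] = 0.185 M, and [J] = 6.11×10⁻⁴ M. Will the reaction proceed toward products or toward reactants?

to the left

Q = [J]·[DE₂]² / [Z]³ = (6.11×10⁻⁴)·(0.185)² / (0.305)³ = 7.37×10⁻⁴
Q = 7.37×10⁻⁴ > K = 2.06×10⁻⁴, so the reverse reaction proceeds.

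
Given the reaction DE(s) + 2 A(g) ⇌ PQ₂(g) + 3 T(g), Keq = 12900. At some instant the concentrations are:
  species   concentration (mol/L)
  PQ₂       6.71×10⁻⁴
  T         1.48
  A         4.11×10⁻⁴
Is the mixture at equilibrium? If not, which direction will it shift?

yes, at equilibrium

(DE is a pure solid — omitted from Q.)
Q = [PQ₂]·[T]³ / [A]² = (6.71×10⁻⁴)·(1.48)³ / (4.11×10⁻⁴)² = 12900
Q = 12900 = Keq; the system is at equilibrium.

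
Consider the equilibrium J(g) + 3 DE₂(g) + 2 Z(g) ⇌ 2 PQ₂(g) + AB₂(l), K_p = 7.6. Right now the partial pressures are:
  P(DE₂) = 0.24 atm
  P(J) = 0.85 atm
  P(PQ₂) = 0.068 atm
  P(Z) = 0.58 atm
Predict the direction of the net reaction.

(AB₂ is a pure liquid — omitted from Q_p.)
Q_p = P(PQ₂)² / (P(J)·P(DE₂)³·P(Z)²) = (0.068)² / ((0.85)·(0.24)³·(0.58)²) = 1.2
Q_p = 1.2 < K_p = 7.6, so the forward reaction proceeds.

in the forward direction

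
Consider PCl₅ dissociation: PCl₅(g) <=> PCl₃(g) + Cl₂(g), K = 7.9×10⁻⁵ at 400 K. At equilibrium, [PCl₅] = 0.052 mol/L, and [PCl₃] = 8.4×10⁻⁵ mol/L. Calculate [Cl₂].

[Cl₂] = 0.049 mol/L

At equilibrium, K = [PCl₃]·[Cl₂] / [PCl₅] = 7.9×10⁻⁵.
(8.4×10⁻⁵)·([Cl₂]) / (0.052) = 7.9×10⁻⁵
[Cl₂] = 0.0489 = 0.049 mol/L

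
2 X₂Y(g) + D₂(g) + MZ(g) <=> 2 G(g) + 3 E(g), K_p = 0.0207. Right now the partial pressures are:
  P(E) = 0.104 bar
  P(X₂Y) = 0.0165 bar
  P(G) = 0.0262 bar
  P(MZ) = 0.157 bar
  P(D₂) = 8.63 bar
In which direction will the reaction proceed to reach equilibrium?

in the forward direction

Q_p = P(G)²·P(E)³ / (P(X₂Y)²·P(D₂)·P(MZ)) = (0.0262)²·(0.104)³ / ((0.0165)²·(8.63)·(0.157)) = 0.00209
Q_p = 0.00209 < K_p = 0.0207, so the forward reaction proceeds.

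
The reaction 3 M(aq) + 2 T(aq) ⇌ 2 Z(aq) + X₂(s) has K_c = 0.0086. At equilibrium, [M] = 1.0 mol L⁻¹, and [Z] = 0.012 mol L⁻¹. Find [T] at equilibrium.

[T] = 0.13 mol L⁻¹

(X₂ is a pure solid — omitted from K_c.)
At equilibrium, K_c = [Z]² / ([M]³·[T]²) = 0.0086.
(0.012)² / ((1.0)³·([T])²) = 0.0086
[T]² = 0.0167 ⇒ [T] = 0.13 mol L⁻¹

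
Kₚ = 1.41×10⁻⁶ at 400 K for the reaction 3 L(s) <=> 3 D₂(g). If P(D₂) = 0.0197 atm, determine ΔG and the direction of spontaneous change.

ΔG = 5.62 kJ/mol; the forward reaction is non-spontaneous

(L is a pure solid — omitted from Qₚ.)
Qₚ = P(D₂)³ = (0.0197)³ = 7.65×10⁻⁶
ΔG = RT ln(Qₚ/Kₚ) = (8.314 J mol⁻¹ K⁻¹)(400 K) × ln(7.65×10⁻⁶/1.41×10⁻⁶)
   = (3.326 kJ/mol)(1.691) = 5.62 kJ/mol
ΔG > 0, so the forward reaction is non-spontaneous (proceeds in reverse).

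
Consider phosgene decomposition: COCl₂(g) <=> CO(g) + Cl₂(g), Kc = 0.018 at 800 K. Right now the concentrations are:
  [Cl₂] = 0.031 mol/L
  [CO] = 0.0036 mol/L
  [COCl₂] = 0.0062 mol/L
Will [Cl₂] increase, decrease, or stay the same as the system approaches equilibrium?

stay the same

Qc = [CO]·[Cl₂] / [COCl₂] = (0.0036)·(0.031) / (0.0062) = 0.018
Qc = 0.018 = Kc; the system is at equilibrium.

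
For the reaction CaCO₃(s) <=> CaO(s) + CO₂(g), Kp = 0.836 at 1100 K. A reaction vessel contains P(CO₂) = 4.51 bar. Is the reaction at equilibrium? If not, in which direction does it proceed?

toward reactants

(CaCO₃, CaO are pure solids — omitted from Qp.)
Qp = P(CO₂) = 4.51
Qp = 4.51 > Kp = 0.836, so the reverse reaction proceeds.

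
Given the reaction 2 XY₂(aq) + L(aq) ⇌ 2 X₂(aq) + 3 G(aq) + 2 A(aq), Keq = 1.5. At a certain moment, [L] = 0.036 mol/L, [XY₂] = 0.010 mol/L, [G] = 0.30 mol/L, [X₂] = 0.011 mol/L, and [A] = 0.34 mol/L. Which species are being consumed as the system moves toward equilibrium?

Q = [X₂]²·[G]³·[A]² / ([XY₂]²·[L]) = (0.011)²·(0.30)³·(0.34)² / ((0.010)²·(0.036)) = 0.10
Q = 0.10 < Keq = 1.5: net forward reaction.

XY₂, L (reactants)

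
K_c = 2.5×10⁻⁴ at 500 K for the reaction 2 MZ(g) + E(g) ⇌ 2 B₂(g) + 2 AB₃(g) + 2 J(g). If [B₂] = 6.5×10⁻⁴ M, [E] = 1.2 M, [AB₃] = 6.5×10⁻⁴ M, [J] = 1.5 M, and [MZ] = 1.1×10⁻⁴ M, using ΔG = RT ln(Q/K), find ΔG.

Q_c = [B₂]²·[AB₃]²·[J]² / ([MZ]²·[E]) = (6.5×10⁻⁴)²·(6.5×10⁻⁴)²·(1.5)² / ((1.1×10⁻⁴)²·(1.2)) = 2.77×10⁻⁵
ΔG = RT ln(Q_c/K_c) = (8.314 J mol⁻¹ K⁻¹)(500 K) × ln(2.77×10⁻⁵/2.5×10⁻⁴)
   = (4.157 kJ/mol)(-2.200) = -9.15 kJ/mol
ΔG < 0, so the forward reaction is spontaneous (proceeds forward).

ΔG = -9.15 kJ/mol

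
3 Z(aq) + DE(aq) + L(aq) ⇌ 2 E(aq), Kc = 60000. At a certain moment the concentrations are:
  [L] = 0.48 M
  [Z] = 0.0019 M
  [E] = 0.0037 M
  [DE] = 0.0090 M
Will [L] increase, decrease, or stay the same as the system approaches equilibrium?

Qc = [E]² / ([Z]³·[DE]·[L]) = (0.0037)² / ((0.0019)³·(0.0090)·(0.48)) = 4.6e5
Qc = 4.6e5 > Kc = 60000: net reverse reaction.
L is a reactant, so it increases.

increase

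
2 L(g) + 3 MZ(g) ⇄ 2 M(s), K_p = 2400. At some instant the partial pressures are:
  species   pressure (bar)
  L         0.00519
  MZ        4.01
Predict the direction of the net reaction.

(M is a pure solid — omitted from Q_p.)
Q_p = 1 / (P(L)²·P(MZ)³) = 1 / ((0.00519)²·(4.01)³) = 576
Q_p = 576 < K_p = 2400, so the forward reaction proceeds.

in the forward direction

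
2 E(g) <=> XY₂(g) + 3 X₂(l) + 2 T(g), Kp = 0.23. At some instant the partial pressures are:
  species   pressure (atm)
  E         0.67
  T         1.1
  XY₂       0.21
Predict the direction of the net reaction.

in the reverse direction

(X₂ is a pure liquid — omitted from Qp.)
Qp = P(XY₂)·P(T)² / P(E)² = (0.21)·(1.1)² / (0.67)² = 0.57
Qp = 0.57 > Kp = 0.23, so the reverse reaction proceeds.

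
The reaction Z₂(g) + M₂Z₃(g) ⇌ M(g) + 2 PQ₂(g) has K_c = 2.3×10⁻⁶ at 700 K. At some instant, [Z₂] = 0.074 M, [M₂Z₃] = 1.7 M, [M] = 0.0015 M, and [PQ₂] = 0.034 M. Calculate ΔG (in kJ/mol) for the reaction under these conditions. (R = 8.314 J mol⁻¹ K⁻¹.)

ΔG = 10.4 kJ/mol

Q_c = [M]·[PQ₂]² / ([Z₂]·[M₂Z₃]) = (0.0015)·(0.034)² / ((0.074)·(1.7)) = 1.38×10⁻⁵
ΔG = RT ln(Q_c/K_c) = (8.314 J mol⁻¹ K⁻¹)(700 K) × ln(1.38×10⁻⁵/2.3×10⁻⁶)
   = (5.820 kJ/mol)(1.792) = 10.4 kJ/mol
ΔG > 0, so the forward reaction is non-spontaneous (proceeds in reverse).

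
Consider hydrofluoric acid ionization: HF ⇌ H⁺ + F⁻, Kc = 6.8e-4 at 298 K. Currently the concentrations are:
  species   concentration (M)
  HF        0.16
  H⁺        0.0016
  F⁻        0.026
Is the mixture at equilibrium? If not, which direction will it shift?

Qc = [H⁺]·[F⁻] / [HF] = (0.0016)·(0.026) / (0.16) = 2.6e-4
Qc = 2.6e-4 < Kc = 6.8e-4: net forward reaction.

no; Q < K, reaction proceeds forward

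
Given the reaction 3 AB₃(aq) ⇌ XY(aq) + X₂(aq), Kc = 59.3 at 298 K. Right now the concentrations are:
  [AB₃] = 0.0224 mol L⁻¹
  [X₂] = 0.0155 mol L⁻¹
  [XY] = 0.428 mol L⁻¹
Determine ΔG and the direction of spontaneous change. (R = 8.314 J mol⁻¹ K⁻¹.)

Qc = [XY]·[X₂] / [AB₃]³ = (0.428)·(0.0155) / (0.0224)³ = 590
ΔG = RT ln(Qc/Kc) = (8.314 J mol⁻¹ K⁻¹)(298 K) × ln(590/59.3)
   = (2.478 kJ/mol)(2.298) = 5.69 kJ/mol
ΔG > 0, so the forward reaction is non-spontaneous (proceeds in reverse).

ΔG = 5.69 kJ/mol; the forward reaction is non-spontaneous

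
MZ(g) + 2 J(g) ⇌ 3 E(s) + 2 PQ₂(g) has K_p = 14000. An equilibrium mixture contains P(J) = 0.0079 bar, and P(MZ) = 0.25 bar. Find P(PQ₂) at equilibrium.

P(PQ₂) = 0.47 bar

(E is a pure solid — omitted from K_p.)
At equilibrium, K_p = P(PQ₂)² / (P(MZ)·P(J)²) = 14000.
(P(PQ₂))² / ((0.25)·(0.0079)²) = 14000
P(PQ₂)² = 0.218 ⇒ P(PQ₂) = 0.47 bar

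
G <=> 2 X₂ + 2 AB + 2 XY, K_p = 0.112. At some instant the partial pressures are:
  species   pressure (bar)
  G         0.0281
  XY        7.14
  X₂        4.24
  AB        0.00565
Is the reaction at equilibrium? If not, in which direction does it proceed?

Q_p = P(X₂)²·P(AB)²·P(XY)² / P(G) = (4.24)²·(0.00565)²·(7.14)² / (0.0281) = 1.04
Q_p = 1.04 > K_p = 0.112, so the reverse reaction proceeds.

toward reactants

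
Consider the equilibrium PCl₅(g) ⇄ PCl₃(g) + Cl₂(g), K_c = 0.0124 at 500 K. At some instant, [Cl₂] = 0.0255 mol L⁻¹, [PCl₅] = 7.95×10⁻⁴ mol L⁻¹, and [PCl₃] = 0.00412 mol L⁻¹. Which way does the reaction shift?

in the reverse direction

Q_c = [PCl₃]·[Cl₂] / [PCl₅] = (0.00412)·(0.0255) / (7.95×10⁻⁴) = 0.132
Q_c = 0.132 > K_c = 0.0124, so the reverse reaction proceeds.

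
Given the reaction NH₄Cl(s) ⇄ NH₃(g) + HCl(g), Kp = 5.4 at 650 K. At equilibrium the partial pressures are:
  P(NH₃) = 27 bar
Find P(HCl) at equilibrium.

P(HCl) = 0.20 bar

(NH₄Cl is a pure solid — omitted from Kp.)
At equilibrium, Kp = P(NH₃)·P(HCl) = 5.4.
(27)·(P(HCl)) = 5.4
P(HCl) = 0.200 = 0.20 bar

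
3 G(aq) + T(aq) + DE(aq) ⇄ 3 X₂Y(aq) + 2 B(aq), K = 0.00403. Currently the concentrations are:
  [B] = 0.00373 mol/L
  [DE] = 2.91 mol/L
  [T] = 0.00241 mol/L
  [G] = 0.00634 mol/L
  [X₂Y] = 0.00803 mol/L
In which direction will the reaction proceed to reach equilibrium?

Q = [X₂Y]³·[B]² / ([G]³·[T]·[DE]) = (0.00803)³·(0.00373)² / ((0.00634)³·(0.00241)·(2.91)) = 0.00403
Q = 0.00403 = K, so the system is already at equilibrium.

at equilibrium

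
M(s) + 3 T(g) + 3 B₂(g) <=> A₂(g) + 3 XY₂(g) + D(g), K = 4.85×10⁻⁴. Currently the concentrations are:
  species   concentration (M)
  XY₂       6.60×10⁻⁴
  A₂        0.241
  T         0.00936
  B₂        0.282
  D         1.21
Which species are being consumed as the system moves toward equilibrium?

A₂, XY₂, D (products)

(M is a pure solid — omitted from Q.)
Q = [A₂]·[XY₂]³·[D] / ([T]³·[B₂]³) = (0.241)·(6.60×10⁻⁴)³·(1.21) / ((0.00936)³·(0.282)³) = 0.00456
Q = 0.00456 > K = 4.85×10⁻⁴: net reverse reaction.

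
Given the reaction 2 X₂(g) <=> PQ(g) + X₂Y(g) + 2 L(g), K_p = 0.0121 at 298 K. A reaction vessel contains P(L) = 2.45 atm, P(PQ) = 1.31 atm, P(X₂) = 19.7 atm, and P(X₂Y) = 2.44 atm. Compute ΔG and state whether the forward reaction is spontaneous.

ΔG = 3.49 kJ/mol; the forward reaction is non-spontaneous

Q_p = P(PQ)·P(X₂Y)·P(L)² / P(X₂)² = (1.31)·(2.44)·(2.45)² / (19.7)² = 0.0494
ΔG = RT ln(Q_p/K_p) = (8.314 J mol⁻¹ K⁻¹)(298 K) × ln(0.0494/0.0121)
   = (2.478 kJ/mol)(1.407) = 3.49 kJ/mol
ΔG > 0, so the forward reaction is non-spontaneous (proceeds in reverse).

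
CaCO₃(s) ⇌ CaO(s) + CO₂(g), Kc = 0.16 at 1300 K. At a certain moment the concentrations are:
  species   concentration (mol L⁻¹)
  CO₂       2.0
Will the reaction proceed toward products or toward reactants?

toward reactants

(CaCO₃, CaO are pure solids — omitted from Qc.)
Qc = [CO₂] = 2.0
Qc = 2.0 > Kc = 0.16, so the reverse reaction proceeds.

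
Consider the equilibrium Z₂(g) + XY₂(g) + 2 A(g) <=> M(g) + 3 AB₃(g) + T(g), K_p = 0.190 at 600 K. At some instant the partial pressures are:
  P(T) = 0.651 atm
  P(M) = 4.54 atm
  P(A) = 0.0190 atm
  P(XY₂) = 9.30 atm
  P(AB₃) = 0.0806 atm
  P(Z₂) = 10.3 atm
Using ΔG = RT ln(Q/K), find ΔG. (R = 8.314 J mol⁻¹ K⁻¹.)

Q_p = P(M)·P(AB₃)³·P(T) / (P(Z₂)·P(XY₂)·P(A)²) = (4.54)·(0.0806)³·(0.651) / ((10.3)·(9.30)·(0.0190)²) = 0.0448
ΔG = RT ln(Q_p/K_p) = (8.314 J mol⁻¹ K⁻¹)(600 K) × ln(0.0448/0.190)
   = (4.988 kJ/mol)(-1.445) = -7.21 kJ/mol
ΔG < 0, so the forward reaction is spontaneous (proceeds forward).

ΔG = -7.21 kJ/mol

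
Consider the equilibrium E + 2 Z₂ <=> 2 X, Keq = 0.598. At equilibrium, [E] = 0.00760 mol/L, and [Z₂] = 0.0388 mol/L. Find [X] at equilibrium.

[X] = 0.00262 mol/L

At equilibrium, Keq = [X]² / ([E]·[Z₂]²) = 0.598.
([X])² / ((0.00760)·(0.0388)²) = 0.598
[X]² = 6.84×10⁻⁶ ⇒ [X] = 0.00262 mol/L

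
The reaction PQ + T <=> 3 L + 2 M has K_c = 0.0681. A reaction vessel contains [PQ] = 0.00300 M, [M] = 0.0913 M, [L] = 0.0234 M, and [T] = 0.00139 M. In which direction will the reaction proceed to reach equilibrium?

Q_c = [L]³·[M]² / ([PQ]·[T]) = (0.0234)³·(0.0913)² / ((0.00300)·(0.00139)) = 0.0256
Q_c = 0.0256 < K_c = 0.0681, so the forward reaction proceeds.

to the right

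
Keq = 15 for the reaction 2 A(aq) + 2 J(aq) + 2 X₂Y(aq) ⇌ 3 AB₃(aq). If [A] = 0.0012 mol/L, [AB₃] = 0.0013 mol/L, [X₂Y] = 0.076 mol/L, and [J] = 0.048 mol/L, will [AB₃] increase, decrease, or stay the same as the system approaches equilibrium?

Q = [AB₃]³ / ([A]²·[J]²·[X₂Y]²) = (0.0013)³ / ((0.0012)²·(0.048)²·(0.076)²) = 110
Q = 110 > Keq = 15: net reverse reaction.
AB₃ is a product, so it decreases.

decrease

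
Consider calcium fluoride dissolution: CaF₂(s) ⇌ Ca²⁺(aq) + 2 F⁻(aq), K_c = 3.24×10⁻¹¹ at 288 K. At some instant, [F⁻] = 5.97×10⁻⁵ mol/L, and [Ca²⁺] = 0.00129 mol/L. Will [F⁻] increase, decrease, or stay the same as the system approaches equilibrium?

(CaF₂ is a pure solid — omitted from Q_c.)
Q_c = [Ca²⁺]·[F⁻]² = (0.00129)·(5.97×10⁻⁵)² = 4.60×10⁻¹²
Q_c = 4.60×10⁻¹² < K_c = 3.24×10⁻¹¹: net forward reaction.
F⁻ is a product, so it increases.

increase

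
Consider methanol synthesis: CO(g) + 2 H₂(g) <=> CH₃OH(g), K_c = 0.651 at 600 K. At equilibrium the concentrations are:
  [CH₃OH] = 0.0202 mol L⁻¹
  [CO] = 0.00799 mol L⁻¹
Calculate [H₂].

[H₂] = 1.97 mol L⁻¹

At equilibrium, K_c = [CH₃OH] / ([CO]·[H₂]²) = 0.651.
(0.0202) / ((0.00799)·([H₂])²) = 0.651
[H₂]² = 3.88 ⇒ [H₂] = 1.97 mol L⁻¹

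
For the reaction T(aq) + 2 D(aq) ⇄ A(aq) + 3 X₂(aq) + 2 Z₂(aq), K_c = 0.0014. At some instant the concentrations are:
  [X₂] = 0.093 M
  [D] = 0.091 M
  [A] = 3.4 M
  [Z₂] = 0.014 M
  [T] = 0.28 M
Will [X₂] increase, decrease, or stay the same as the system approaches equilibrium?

Q_c = [A]·[X₂]³·[Z₂]² / ([T]·[D]²) = (3.4)·(0.093)³·(0.014)² / ((0.28)·(0.091)²) = 2.3×10⁻⁴
Q_c = 2.3×10⁻⁴ < K_c = 0.0014: net forward reaction.
X₂ is a product, so it increases.

increase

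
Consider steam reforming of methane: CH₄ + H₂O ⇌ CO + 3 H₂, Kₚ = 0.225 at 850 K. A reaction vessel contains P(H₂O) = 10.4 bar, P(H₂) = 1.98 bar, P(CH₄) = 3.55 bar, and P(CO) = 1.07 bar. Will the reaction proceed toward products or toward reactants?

Qₚ = P(CO)·P(H₂)³ / (P(CH₄)·P(H₂O)) = (1.07)·(1.98)³ / ((3.55)·(10.4)) = 0.225
Qₚ = 0.225 = Kₚ, so the system is already at equilibrium.

at equilibrium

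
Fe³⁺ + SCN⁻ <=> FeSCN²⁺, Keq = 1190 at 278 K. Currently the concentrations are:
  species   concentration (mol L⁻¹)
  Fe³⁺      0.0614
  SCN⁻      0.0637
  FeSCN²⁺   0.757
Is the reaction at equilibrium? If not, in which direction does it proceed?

toward products

Q = [FeSCN²⁺] / ([Fe³⁺]·[SCN⁻]) = (0.757) / ((0.0614)·(0.0637)) = 194
Q = 194 < Keq = 1190, so the forward reaction proceeds.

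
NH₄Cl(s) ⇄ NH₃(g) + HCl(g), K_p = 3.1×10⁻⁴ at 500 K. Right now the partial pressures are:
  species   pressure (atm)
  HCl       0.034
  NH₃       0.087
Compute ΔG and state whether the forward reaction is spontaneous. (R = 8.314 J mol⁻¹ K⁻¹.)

ΔG = 9.38 kJ/mol; the forward reaction is non-spontaneous

(NH₄Cl is a pure solid — omitted from Q_p.)
Q_p = P(NH₃)·P(HCl) = (0.087)·(0.034) = 0.00296
ΔG = RT ln(Q_p/K_p) = (8.314 J mol⁻¹ K⁻¹)(500 K) × ln(0.00296/3.1×10⁻⁴)
   = (4.157 kJ/mol)(2.256) = 9.38 kJ/mol
ΔG > 0, so the forward reaction is non-spontaneous (proceeds in reverse).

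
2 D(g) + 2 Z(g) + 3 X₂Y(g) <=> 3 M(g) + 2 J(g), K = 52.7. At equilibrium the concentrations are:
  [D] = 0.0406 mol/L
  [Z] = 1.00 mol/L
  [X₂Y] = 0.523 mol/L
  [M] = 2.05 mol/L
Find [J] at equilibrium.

[J] = 0.0380 mol/L

At equilibrium, K = [M]³·[J]² / ([D]²·[Z]²·[X₂Y]³) = 52.7.
(2.05)³·([J])² / ((0.0406)²·(1.00)²·(0.523)³) = 52.7
[J]² = 0.00144 ⇒ [J] = 0.0380 mol/L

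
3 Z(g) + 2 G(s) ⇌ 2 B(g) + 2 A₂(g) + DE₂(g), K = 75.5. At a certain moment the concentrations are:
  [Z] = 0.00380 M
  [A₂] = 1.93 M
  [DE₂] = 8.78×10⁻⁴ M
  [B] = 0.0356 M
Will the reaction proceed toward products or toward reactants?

(G is a pure solid — omitted from Q.)
Q = [B]²·[A₂]²·[DE₂] / [Z]³ = (0.0356)²·(1.93)²·(8.78×10⁻⁴) / (0.00380)³ = 75.5
Q = 75.5 = K, so the system is already at equilibrium.

no net change (already at equilibrium)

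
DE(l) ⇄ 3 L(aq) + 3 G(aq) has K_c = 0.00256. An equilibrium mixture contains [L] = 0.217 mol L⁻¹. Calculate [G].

[G] = 0.630 mol L⁻¹

(DE is a pure liquid — omitted from K_c.)
At equilibrium, K_c = [L]³·[G]³ = 0.00256.
(0.217)³·([G])³ = 0.00256
[G]³ = 0.251 ⇒ [G] = 0.630 mol L⁻¹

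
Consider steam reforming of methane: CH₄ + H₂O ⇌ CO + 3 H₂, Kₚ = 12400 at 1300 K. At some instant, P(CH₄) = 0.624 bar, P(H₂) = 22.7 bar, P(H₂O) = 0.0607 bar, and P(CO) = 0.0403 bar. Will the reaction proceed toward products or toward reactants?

Qₚ = P(CO)·P(H₂)³ / (P(CH₄)·P(H₂O)) = (0.0403)·(22.7)³ / ((0.624)·(0.0607)) = 12400
Qₚ = 12400 = Kₚ, so the system is already at equilibrium.

no net change (already at equilibrium)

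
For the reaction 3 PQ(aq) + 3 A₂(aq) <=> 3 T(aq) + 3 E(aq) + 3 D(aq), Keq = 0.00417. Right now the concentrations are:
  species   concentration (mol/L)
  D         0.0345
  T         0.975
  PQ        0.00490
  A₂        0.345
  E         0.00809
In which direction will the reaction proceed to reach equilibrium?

Q = [T]³·[E]³·[D]³ / ([PQ]³·[A₂]³) = (0.975)³·(0.00809)³·(0.0345)³ / ((0.00490)³·(0.345)³) = 0.00417
Q = 0.00417 = Keq, so the system is already at equilibrium.

neither direction; the system is at equilibrium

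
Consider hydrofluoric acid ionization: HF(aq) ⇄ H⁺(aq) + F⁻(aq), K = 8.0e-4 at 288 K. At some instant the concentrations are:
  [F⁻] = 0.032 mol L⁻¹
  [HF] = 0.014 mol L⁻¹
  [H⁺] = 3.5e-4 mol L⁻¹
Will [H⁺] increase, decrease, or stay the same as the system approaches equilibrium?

Q = [H⁺]·[F⁻] / [HF] = (3.5e-4)·(0.032) / (0.014) = 8.0e-4
Q = 8.0e-4 = K; the system is at equilibrium.

stay the same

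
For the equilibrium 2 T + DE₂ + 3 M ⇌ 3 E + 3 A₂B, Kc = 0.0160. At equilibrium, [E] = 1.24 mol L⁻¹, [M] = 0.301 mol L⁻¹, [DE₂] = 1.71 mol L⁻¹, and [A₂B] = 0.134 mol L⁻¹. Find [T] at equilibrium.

[T] = 2.48 mol L⁻¹

At equilibrium, Kc = [E]³·[A₂B]³ / ([T]²·[DE₂]·[M]³) = 0.0160.
(1.24)³·(0.134)³ / (([T])²·(1.71)·(0.301)³) = 0.0160
[T]² = 6.15 ⇒ [T] = 2.48 mol L⁻¹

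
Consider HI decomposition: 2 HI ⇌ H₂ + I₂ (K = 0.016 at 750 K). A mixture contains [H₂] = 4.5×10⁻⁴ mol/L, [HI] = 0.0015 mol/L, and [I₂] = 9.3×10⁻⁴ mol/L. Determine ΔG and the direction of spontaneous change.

Q = [H₂]·[I₂] / [HI]² = (4.5×10⁻⁴)·(9.3×10⁻⁴) / (0.0015)² = 0.186
ΔG = RT ln(Q/K) = (8.314 J mol⁻¹ K⁻¹)(750 K) × ln(0.186/0.016)
   = (6.236 kJ/mol)(2.453) = 15.3 kJ/mol
ΔG > 0, so the forward reaction is non-spontaneous (proceeds in reverse).

ΔG = 15.3 kJ/mol; the forward reaction is non-spontaneous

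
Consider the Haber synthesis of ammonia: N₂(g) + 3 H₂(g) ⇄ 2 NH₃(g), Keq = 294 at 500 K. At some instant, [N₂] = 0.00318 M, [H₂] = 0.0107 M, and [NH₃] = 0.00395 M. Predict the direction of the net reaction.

reverse (toward reactants)

Q = [NH₃]² / ([N₂]·[H₂]³) = (0.00395)² / ((0.00318)·(0.0107)³) = 4010
Q = 4010 > Keq = 294, so the reverse reaction proceeds.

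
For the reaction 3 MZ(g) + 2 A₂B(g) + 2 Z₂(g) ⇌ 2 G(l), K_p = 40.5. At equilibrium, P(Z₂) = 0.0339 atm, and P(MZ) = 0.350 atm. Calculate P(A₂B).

(G is a pure liquid — omitted from K_p.)
At equilibrium, K_p = 1 / (P(MZ)³·P(A₂B)²·P(Z₂)²) = 40.5.
1 / ((0.350)³·(P(A₂B))²·(0.0339)²) = 40.5
P(A₂B)² = 501 ⇒ P(A₂B) = 22.4 atm

P(A₂B) = 22.4 atm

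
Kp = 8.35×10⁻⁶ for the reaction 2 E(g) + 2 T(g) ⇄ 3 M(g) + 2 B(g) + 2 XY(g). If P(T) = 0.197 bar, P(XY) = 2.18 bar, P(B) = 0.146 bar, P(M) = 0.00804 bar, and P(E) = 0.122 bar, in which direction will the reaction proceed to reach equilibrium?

Qp = P(M)³·P(B)²·P(XY)² / (P(E)²·P(T)²) = (0.00804)³·(0.146)²·(2.18)² / ((0.122)²·(0.197)²) = 9.11×10⁻⁵
Qp = 9.11×10⁻⁵ > Kp = 8.35×10⁻⁶, so the reverse reaction proceeds.

in the reverse direction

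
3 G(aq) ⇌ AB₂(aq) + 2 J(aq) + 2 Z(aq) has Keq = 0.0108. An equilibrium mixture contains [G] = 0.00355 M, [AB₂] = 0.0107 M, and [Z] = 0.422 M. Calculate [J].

[J] = 5.04×10⁻⁴ M

At equilibrium, Keq = [AB₂]·[J]²·[Z]² / [G]³ = 0.0108.
(0.0107)·([J])²·(0.422)² / (0.00355)³ = 0.0108
[J]² = 2.54×10⁻⁷ ⇒ [J] = 5.04×10⁻⁴ M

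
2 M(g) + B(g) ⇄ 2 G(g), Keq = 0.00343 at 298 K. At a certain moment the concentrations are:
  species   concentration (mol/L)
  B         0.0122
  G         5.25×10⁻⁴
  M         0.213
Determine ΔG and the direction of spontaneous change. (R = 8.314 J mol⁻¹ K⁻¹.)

ΔG = -4.78 kJ/mol; the forward reaction is spontaneous

Q = [G]² / ([M]²·[B]) = (5.25×10⁻⁴)² / ((0.213)²·(0.0122)) = 4.98×10⁻⁴
ΔG = RT ln(Q/Keq) = (8.314 J mol⁻¹ K⁻¹)(298 K) × ln(4.98×10⁻⁴/0.00343)
   = (2.478 kJ/mol)(-1.930) = -4.78 kJ/mol
ΔG < 0, so the forward reaction is spontaneous (proceeds forward).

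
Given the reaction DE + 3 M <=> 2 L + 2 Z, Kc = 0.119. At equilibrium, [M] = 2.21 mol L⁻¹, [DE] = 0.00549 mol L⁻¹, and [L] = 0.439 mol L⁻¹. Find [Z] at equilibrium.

At equilibrium, Kc = [L]²·[Z]² / ([DE]·[M]³) = 0.119.
(0.439)²·([Z])² / ((0.00549)·(2.21)³) = 0.119
[Z]² = 0.0366 ⇒ [Z] = 0.191 mol L⁻¹

[Z] = 0.191 mol L⁻¹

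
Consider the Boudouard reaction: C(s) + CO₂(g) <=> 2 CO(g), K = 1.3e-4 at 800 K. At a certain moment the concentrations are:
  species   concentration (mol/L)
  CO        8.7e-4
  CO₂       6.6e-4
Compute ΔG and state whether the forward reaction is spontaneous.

ΔG = 14.5 kJ/mol; the forward reaction is non-spontaneous

(C is a pure solid — omitted from Q.)
Q = [CO]² / [CO₂] = (8.7e-4)² / (6.6e-4) = 0.00115
ΔG = RT ln(Q/K) = (8.314 J mol⁻¹ K⁻¹)(800 K) × ln(0.00115/1.3e-4)
   = (6.651 kJ/mol)(2.180) = 14.5 kJ/mol
ΔG > 0, so the forward reaction is non-spontaneous (proceeds in reverse).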